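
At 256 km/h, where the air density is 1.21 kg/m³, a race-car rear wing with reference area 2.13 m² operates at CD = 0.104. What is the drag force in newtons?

Convert speed: v = 256 km/h ÷ 3.6 = 71.11 m/s.
D = ½ρv²S·CD = ½ × 1.21 × 71.11² × 2.13 × 0.104 = 678 N

D = 678 N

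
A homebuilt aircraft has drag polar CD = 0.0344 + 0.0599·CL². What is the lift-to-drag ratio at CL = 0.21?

CD = 0.0344 + 0.0599 × 0.21² = 0.03704
L/D = CL/CD = 0.21 / 0.03704 = 5.67

L/D = 5.67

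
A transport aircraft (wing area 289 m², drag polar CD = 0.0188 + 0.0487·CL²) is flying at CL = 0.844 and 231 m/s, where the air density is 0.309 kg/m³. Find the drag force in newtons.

CD = 0.0188 + 0.0487 × 0.844² = 0.05349
D = ½ρv²S·CD = ½ × 0.309 × 231² × 289 × 0.05349 = 1.27×10^5 N

D = 1.27×10^5 N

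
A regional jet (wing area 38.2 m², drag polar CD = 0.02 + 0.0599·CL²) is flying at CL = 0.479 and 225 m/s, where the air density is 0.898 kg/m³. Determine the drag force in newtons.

CD = 0.02 + 0.0599 × 0.479² = 0.03374
D = ½ρv²S·CD = ½ × 0.898 × 225² × 38.2 × 0.03374 = 29300 N

D = 29300 N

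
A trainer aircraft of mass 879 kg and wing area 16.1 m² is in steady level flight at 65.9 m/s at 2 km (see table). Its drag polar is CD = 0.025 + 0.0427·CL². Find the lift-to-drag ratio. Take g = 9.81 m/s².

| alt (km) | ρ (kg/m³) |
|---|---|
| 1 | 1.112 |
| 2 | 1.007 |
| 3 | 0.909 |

At 2 km, from the table: ρ = 1.007 kg/m³.
In steady level flight, lift balances weight: W = mg = 879 × 9.81 = 8623 N.
Dynamic pressure q = 0.5 × 1.007 × 65.9² = 2187 Pa.
CL = 2W/(ρv²S) = 2×8623/(1.007×65.9²×16.1) = 0.2449.
CD = 0.025 + 0.0427 × 0.2449² = 0.02756.
L/D = CL/CD = 0.2449 / 0.02756 = 8.89

L/D = 8.89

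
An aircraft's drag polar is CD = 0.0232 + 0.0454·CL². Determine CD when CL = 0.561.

CD = 0.0232 + 0.0454 × 0.561² = 0.0232 + 0.01429 = 0.0375

CD = 0.0375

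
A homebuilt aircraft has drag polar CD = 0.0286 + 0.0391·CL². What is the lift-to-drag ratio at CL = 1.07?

L/D = 14.6

CD = 0.0286 + 0.0391 × 1.07² = 0.07337
L/D = CL/CD = 1.07 / 0.07337 = 14.6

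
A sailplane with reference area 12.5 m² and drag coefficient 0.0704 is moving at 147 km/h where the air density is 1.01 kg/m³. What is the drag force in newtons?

D = 741 N

Convert speed: v = 147 km/h ÷ 3.6 = 40.83 m/s.
D = ½ρv²S·CD = ½ × 1.01 × 40.83² × 12.5 × 0.0704 = 741 N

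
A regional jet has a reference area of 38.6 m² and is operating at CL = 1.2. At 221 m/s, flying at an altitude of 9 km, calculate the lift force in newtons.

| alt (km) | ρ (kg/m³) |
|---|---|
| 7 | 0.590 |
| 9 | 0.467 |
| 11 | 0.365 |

At 9 km, from the table: ρ = 0.467 kg/m³.
Dynamic pressure q = ½ρv² = ½ × 0.467 × 221² = 11400 Pa.
L = q·S·CL = 11400 × 38.6 × 1.2 = 5.28×10^5 N ≈ 528 kN

L = 5.28×10^5 N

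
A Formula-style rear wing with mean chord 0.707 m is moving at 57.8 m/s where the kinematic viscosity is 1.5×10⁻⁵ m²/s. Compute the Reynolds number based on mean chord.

Re = v·c/ν = 57.8 × 0.707 / (1.5×10⁻⁵) = 2.72×10^6

Re = 2.72×10^6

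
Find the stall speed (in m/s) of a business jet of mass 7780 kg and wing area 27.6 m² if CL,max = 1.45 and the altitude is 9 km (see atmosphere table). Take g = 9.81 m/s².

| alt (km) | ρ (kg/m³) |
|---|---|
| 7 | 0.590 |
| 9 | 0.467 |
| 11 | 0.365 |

At 9 km, from the table: ρ = 0.467 kg/m³.
Weight W = mg = 7780 × 9.81 = 76320 N.
From L = ½ρV²S·CL,max = W: V_stall = √(2W/(ρSCL,max)) = √(2·76320/(0.467·27.6·1.45))
V_stall = √8167 = 90.4 m/s

V_stall = 90.4 m/s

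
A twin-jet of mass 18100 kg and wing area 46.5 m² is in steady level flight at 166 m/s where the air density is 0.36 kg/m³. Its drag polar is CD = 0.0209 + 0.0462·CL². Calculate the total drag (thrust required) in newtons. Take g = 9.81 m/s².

D = 11100 N

In steady level flight, lift balances weight: W = mg = 18100 × 9.81 = 1.7756×10^5 N.
Dynamic pressure q = 0.5 × 0.36 × 166² = 4960 Pa.
Required CL = L/(qS) = 1.7756×10^5/(4960·46.5) = 0.7698.
CD = 0.0209 + 0.0462 × 0.7698² = 0.04828.
D = q·S·CD = 4960 × 46.5 × 0.04828 = 11140 N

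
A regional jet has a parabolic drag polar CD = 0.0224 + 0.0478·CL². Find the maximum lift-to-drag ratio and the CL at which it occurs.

For CD = CD0 + K·CL², (L/D)max occurs at CL* = √(CD0/K) and equals 1/(2√(K·CD0)).
(L/D)max = 1/(2√(0.0478 × 0.0224)) = 1/(2 × 0.03272) = 15.3
CL* = √(0.0224/0.0478) = 0.685

(L/D)max = 15.3, at CL = 0.685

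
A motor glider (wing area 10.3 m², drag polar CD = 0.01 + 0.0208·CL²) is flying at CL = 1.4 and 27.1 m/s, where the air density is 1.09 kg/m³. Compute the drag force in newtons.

D = 209 N

CD = 0.01 + 0.0208 × 1.4² = 0.05077
D = ½ρv²S·CD = ½ × 1.09 × 27.1² × 10.3 × 0.05077 = 209 N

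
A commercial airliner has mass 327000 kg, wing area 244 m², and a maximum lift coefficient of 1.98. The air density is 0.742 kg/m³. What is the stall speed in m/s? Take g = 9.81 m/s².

V_stall = 134 m/s

At stall, lift equals weight: L = W = m·g = 327000 × 9.81 = 3.208×10^6 N.
From L = ½ρV²S·CL,max = W: V_stall = √(2W/(ρSCL,max)) = √(2·3.208×10^6/(0.742·244·1.98))
V_stall = √17900 = 134 m/s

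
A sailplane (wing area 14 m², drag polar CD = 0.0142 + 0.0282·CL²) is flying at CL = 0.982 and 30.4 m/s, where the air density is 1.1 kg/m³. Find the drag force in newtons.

CD = 0.0142 + 0.0282 × 0.982² = 0.04139
D = ½ρv²S·CD = ½ × 1.1 × 30.4² × 14 × 0.04139 = 295 N

D = 295 N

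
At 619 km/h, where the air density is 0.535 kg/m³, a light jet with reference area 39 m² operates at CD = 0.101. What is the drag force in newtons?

Convert speed: v = 619 km/h ÷ 3.6 = 171.9 m/s.
Dynamic pressure q = ½ρv² = ½ × 0.535 × 171.9² = 7909 Pa.
D = q·S·CD = 7909 × 39 × 0.101 = 31200 N ≈ 31.2 kN

D = 31200 N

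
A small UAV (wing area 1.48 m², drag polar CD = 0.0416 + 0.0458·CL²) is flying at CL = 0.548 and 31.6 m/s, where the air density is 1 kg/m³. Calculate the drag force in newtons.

D = 40.9 N

CD = 0.0416 + 0.0458 × 0.548² = 0.05535
D = ½ρv²S·CD = ½ × 1 × 31.6² × 1.48 × 0.05535 = 40.9 N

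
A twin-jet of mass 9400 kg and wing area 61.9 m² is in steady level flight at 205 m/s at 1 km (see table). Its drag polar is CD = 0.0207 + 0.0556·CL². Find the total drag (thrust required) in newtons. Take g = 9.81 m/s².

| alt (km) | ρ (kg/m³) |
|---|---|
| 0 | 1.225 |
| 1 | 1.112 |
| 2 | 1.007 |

At 1 km, from the table: ρ = 1.112 kg/m³.
In steady level flight, lift balances weight: W = mg = 9400 × 9.81 = 92214 N.
Dynamic pressure q = 0.5 × 1.112 × 205² = 23370 Pa.
CL = W/(q·S) = 92214 / (23370 × 61.9) = 0.06376.
CD = 0.0207 + 0.0556 × 0.06376² = 0.02093.
D = q·S·CD = 23370 × 61.9 × 0.02093 = 30270 N

D = 30300 N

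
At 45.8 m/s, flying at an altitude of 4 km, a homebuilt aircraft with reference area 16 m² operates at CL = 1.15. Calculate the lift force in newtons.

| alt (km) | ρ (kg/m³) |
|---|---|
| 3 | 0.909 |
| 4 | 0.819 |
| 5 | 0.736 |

L = 15800 N

At 4 km, from the table: ρ = 0.819 kg/m³.
L = ½ρv²S·CL = ½ × 0.819 × 45.8² × 16 × 1.15 = 15800 N ≈ 15.8 kN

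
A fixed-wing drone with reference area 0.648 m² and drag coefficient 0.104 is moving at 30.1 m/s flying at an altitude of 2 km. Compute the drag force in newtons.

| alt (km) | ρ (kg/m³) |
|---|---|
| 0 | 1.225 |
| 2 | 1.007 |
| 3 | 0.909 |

D = 30.7 N

At 2 km, from the table: ρ = 1.007 kg/m³.
D = ½ρv²S·CD = ½ × 1.007 × 30.1² × 0.648 × 0.104 = 30.7 N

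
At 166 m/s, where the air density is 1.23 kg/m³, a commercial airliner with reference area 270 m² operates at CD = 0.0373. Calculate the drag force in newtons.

D = ½ρv²S·CD = ½ × 1.23 × 166² × 270 × 0.0373 = 1.71×10^5 N ≈ 171 kN

D = 1.71×10^5 N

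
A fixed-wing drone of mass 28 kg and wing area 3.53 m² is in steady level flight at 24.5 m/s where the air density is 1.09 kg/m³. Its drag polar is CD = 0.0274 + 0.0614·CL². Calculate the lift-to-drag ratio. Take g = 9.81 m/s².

Level flight ⇒ L = W = m·g = 28 × 9.81 = 274.68 N.
q = ½ρv² = ½ × 1.09 × 24.5² = 327.1 Pa.
Required CL = L/(qS) = 274.68/(327.1·3.53) = 0.2379.
CD = 0.0274 + 0.0614 × 0.2379² = 0.03087.
L/D = CL/CD = 0.2379 / 0.03087 = 7.7

L/D = 7.7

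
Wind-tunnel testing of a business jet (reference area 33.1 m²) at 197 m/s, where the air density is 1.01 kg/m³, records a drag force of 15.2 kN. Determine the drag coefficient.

CD = 0.0234

From D = ½ρv²S·CD, rearranging gives CD = 2D/(ρv²S).
CD = 2 × 15200 / (1.01 × 197² × 33.1) = 0.0234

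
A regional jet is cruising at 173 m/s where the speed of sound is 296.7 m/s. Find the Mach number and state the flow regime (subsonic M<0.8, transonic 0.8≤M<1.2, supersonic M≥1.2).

M = v/a = 173 / 296.7 = 0.583
M = 0.583 → subsonic.

M = 0.583 (subsonic)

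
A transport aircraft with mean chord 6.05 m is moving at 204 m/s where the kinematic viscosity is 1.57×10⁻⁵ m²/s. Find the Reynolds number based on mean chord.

Re = 7.86×10^7

Re = v·c/ν = 204 × 6.05 / (1.57×10⁻⁵) = 7.86×10^7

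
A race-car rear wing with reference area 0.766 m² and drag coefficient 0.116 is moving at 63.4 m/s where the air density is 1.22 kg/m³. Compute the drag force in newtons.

D = ½ρv²S·CD = ½ × 1.22 × 63.4² × 0.766 × 0.116 = 218 N

D = 218 N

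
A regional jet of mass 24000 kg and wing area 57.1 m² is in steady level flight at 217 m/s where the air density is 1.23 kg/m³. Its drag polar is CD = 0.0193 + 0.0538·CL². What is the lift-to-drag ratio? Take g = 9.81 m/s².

L/D = 6.98

Weight W = mg = 24000 × 9.81 = 2.3544×10^5 N; in level flight L = W.
Dynamic pressure q = 0.5 × 1.23 × 217² = 28960 Pa.
CL = 2W/(ρv²S) = 2×2.3544×10^5/(1.23×217²×57.1) = 0.1424.
CD = 0.0193 + 0.0538 × 0.1424² = 0.02039.
L/D = CL/CD = 0.1424 / 0.02039 = 6.98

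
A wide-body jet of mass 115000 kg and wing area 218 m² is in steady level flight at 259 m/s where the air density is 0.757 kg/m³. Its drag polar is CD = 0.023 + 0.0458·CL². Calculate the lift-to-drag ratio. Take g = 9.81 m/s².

L/D = 8.18

In steady level flight, lift balances weight: W = mg = 115000 × 9.81 = 1.1282×10^6 N.
q = ½ρv² = ½ × 0.757 × 259² = 25390 Pa.
CL = W/(q·S) = 1.1282×10^6 / (25390 × 218) = 0.2038.
CD = 0.023 + 0.0458 × 0.2038² = 0.0249.
L/D = CL/CD = 0.2038 / 0.0249 = 8.18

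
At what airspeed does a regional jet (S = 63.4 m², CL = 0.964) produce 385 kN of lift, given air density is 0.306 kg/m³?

L = ½ρv²S·CL ⇒ v = √(2L/(ρ·S·CL))
v = √(2 × 3.85×10^5 / (0.306 × 63.4 × 0.964)) = √41170 = 203 m/s

v = 203 m/s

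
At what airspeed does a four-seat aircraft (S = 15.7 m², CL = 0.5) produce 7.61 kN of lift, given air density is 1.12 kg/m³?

v = 41.6 m/s

L = ½ρv²S·CL ⇒ v = √(2L/(ρ·S·CL))
v = √(2 × 7610 / (1.12 × 15.7 × 0.5)) = √1731 = 41.6 m/s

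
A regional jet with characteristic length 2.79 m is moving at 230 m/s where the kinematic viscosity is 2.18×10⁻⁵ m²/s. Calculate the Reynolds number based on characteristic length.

Re = 2.94×10^7

Re = v·c/ν = 230 × 2.79 / (2.18×10⁻⁵) = 2.94×10^7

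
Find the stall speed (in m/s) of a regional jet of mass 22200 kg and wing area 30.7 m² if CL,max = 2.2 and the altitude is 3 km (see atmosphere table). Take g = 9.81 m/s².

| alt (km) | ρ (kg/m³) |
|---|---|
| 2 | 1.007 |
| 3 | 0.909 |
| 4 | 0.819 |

At 3 km, from the table: ρ = 0.909 kg/m³.
Weight W = mg = 22200 × 9.81 = 2.178×10^5 N.
V_stall = √(2W/(ρ·S·CL,max)) = √(2 × 2.178×10^5 / (0.909 × 30.7 × 2.2))
V_stall = √7095 = 84.2 m/s

V_stall = 84.2 m/s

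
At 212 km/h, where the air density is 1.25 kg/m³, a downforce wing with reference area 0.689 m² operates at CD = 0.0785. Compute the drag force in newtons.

D = 117 N

Convert speed: v = 212 km/h ÷ 3.6 = 58.89 m/s.
Dynamic pressure q = ½ρv² = ½ × 1.25 × 58.89² = 2167 Pa.
D = q·S·CD = 2167 × 0.689 × 0.0785 = 117 N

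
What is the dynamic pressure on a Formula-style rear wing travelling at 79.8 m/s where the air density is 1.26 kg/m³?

q = ½ρv² = ½ × 1.26 × 79.8² = 4010 Pa

q = 4010 Pa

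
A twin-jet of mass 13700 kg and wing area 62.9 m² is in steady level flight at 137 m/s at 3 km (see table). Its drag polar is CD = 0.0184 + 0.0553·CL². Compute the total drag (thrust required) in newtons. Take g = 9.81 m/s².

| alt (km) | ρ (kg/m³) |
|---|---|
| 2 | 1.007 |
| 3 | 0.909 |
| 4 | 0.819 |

At 3 km, from the table: ρ = 0.909 kg/m³.
Weight W = mg = 13700 × 9.81 = 1.344×10^5 N; in level flight L = W.
q = ½ρv² = ½ × 0.909 × 137² = 8531 Pa.
CL = 2W/(ρv²S) = 2×1.344×10^5/(0.909×137²×62.9) = 0.2505.
CD = 0.0184 + 0.0553 × 0.2505² = 0.02187.
D = q·S·CD = 8531 × 62.9 × 0.02187 = 11730 N

D = 11700 N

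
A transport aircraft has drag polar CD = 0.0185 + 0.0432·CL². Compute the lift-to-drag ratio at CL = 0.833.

L/D = 17.2

CD = 0.0185 + 0.0432 × 0.833² = 0.04848
L/D = CL/CD = 0.833 / 0.04848 = 17.2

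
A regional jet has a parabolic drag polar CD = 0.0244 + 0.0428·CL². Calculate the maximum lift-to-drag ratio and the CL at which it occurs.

(L/D)max = 15.5, at CL = 0.755

For CD = CD0 + K·CL², (L/D)max occurs at CL* = √(CD0/K) and equals 1/(2√(K·CD0)).
(L/D)max = 1/(2√(0.0428 × 0.0244)) = 1/(2 × 0.03232) = 15.5
CL* = √(0.0244/0.0428) = 0.755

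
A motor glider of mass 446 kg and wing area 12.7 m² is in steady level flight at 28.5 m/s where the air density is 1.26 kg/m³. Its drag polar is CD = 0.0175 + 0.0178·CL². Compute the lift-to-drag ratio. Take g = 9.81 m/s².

In steady level flight, lift balances weight: W = mg = 446 × 9.81 = 4375.3 N.
Dynamic pressure q = 0.5 × 1.26 × 28.5² = 511.7 Pa.
CL = W/(q·S) = 4375.3 / (511.7 × 12.7) = 0.6732.
CD = 0.0175 + 0.0178 × 0.6732² = 0.02557.
L/D = CL/CD = 0.6732 / 0.02557 = 26.3

L/D = 26.3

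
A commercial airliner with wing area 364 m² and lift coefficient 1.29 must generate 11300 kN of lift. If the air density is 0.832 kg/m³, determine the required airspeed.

L = ½ρv²S·CL ⇒ v = √(2L/(ρ·S·CL))
v = √(2 × 1.13×10^7 / (0.832 × 364 × 1.29)) = √57850 = 241 m/s

v = 241 m/s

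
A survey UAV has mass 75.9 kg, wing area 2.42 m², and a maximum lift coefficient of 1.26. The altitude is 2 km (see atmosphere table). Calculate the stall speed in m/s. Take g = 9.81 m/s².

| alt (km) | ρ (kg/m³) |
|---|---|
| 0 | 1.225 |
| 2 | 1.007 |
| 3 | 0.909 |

At 2 km, from the table: ρ = 1.007 kg/m³.
Weight W = mg = 75.9 × 9.81 = 744.6 N.
V_stall = √(2W/(ρ·S·CL,max)) = √(2 × 744.6 / (1.007 × 2.42 × 1.26))
V_stall = √485 = 22 m/s

V_stall = 22 m/s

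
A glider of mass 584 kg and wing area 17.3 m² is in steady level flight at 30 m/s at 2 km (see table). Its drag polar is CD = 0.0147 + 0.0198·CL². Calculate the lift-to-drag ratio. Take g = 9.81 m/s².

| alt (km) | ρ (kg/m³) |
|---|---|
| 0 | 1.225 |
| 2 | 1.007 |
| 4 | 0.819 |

At 2 km, from the table: ρ = 1.007 kg/m³.
In steady level flight, lift balances weight: W = mg = 584 × 9.81 = 5729 N.
q = ½ρv² = ½ × 1.007 × 30² = 453.1 Pa.
CL = 2W/(ρv²S) = 2×5729/(1.007×30²×17.3) = 0.7308.
CD = 0.0147 + 0.0198 × 0.7308² = 0.02527.
L/D = CL/CD = 0.7308 / 0.02527 = 28.9

L/D = 28.9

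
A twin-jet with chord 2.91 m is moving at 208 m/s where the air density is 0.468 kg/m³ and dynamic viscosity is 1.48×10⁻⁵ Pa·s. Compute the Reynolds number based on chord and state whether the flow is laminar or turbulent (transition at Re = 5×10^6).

Re = 1.91×10^7 (turbulent)

Re = ρ·v·c/μ = 0.468 × 208 × 2.91 / (1.48×10⁻⁵) = 1.91×10^7
Since 1.91×10^7 > 5×10^6, the flow is turbulent.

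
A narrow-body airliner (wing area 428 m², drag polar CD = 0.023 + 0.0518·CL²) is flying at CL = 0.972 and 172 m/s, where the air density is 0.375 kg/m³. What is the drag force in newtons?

D = 1.71×10^5 N

CD = 0.023 + 0.0518 × 0.972² = 0.07194
D = ½ρv²S·CD = ½ × 0.375 × 172² × 428 × 0.07194 = 1.71×10^5 N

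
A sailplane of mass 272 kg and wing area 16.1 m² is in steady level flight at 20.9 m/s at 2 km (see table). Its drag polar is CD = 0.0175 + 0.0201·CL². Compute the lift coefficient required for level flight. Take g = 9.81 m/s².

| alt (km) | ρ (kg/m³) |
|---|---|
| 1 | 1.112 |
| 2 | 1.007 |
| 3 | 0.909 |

At 2 km, from the table: ρ = 1.007 kg/m³.
In steady level flight, lift balances weight: W = mg = 272 × 9.81 = 2668.3 N.
Dynamic pressure q = 0.5 × 1.007 × 20.9² = 219.9 Pa.
CL = W/(q·S) = 2668.3 / (219.9 × 16.1) = 0.7536.

CL = 0.754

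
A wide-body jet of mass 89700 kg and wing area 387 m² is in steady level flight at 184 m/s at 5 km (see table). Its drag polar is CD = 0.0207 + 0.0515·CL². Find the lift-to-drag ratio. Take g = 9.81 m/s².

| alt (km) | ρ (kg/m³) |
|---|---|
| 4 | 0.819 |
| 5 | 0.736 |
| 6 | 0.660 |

At 5 km, from the table: ρ = 0.736 kg/m³.
Weight W = mg = 89700 × 9.81 = 8.7996×10^5 N; in level flight L = W.
q = ½ρv² = ½ × 0.736 × 184² = 12460 Pa.
CL = 2W/(ρv²S) = 2×8.7996×10^5/(0.736×184²×387) = 0.1825.
CD = 0.0207 + 0.0515 × 0.1825² = 0.02242.
L/D = CL/CD = 0.1825 / 0.02242 = 8.14

L/D = 8.14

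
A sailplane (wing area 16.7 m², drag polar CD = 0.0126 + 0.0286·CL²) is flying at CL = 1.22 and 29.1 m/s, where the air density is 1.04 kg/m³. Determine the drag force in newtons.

CD = 0.0126 + 0.0286 × 1.22² = 0.05517
D = ½ρv²S·CD = ½ × 1.04 × 29.1² × 16.7 × 0.05517 = 406 N

D = 406 N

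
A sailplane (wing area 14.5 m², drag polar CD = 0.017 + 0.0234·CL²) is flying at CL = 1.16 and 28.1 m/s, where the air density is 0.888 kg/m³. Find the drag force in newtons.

D = 246 N

CD = 0.017 + 0.0234 × 1.16² = 0.04849
D = ½ρv²S·CD = ½ × 0.888 × 28.1² × 14.5 × 0.04849 = 246 N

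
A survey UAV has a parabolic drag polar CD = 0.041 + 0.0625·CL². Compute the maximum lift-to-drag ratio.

(L/D)max = 9.88

For CD = CD0 + K·CL², (L/D)max occurs at CL* = √(CD0/K) and equals 1/(2√(K·CD0)).
(L/D)max = 1/(2√(0.0625 × 0.041)) = 1/(2 × 0.05062) = 9.88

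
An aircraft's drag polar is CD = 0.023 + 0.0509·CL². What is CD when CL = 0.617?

CD = 0.023 + 0.0509 × 0.617² = 0.023 + 0.01938 = 0.0424

CD = 0.0424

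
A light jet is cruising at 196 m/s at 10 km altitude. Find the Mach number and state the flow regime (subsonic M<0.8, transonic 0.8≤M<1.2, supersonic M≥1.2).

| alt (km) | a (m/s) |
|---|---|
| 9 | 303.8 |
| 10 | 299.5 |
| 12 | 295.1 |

At 10 km, from the table: a = 299.5 m/s.
M = v/a = 196 / 299.5 = 0.654
M = 0.654 → subsonic.

M = 0.654 (subsonic)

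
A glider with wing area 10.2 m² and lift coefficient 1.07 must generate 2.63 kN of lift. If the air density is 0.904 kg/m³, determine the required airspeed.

L = ½ρv²S·CL ⇒ v = √(2L/(ρ·S·CL))
v = √(2 × 2630 / (0.904 × 10.2 × 1.07)) = √533.1 = 23.1 m/s

v = 23.1 m/s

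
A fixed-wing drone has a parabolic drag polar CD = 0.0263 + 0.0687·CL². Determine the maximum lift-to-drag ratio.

For CD = CD0 + K·CL², (L/D)max occurs at CL* = √(CD0/K) and equals 1/(2√(K·CD0)).
(L/D)max = 1/(2√(0.0687 × 0.0263)) = 1/(2 × 0.04251) = 11.8

(L/D)max = 11.8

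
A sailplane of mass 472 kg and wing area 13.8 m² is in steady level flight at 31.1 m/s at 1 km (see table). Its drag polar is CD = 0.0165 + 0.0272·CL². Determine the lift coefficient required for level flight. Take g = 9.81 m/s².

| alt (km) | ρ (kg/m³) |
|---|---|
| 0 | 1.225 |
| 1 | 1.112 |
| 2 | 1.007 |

CL = 0.624

At 1 km, from the table: ρ = 1.112 kg/m³.
Level flight ⇒ L = W = m·g = 472 × 9.81 = 4630.3 N.
Dynamic pressure q = 0.5 × 1.112 × 31.1² = 537.8 Pa.
Required CL = L/(qS) = 4630.3/(537.8·13.8) = 0.6239.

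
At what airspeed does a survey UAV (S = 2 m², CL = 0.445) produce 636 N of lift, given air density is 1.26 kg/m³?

v = 33.7 m/s

L = ½ρv²S·CL ⇒ v = √(2L/(ρ·S·CL))
v = √(2 × 636 / (1.26 × 2 × 0.445)) = √1134 = 33.7 m/s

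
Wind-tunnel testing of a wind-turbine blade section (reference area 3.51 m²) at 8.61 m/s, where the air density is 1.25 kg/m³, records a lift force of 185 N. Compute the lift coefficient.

From L = ½ρv²S·CL, rearranging gives CL = 2L/(ρv²S).
CL = 2 × 185 / (1.25 × 8.61² × 3.51) = 1.14

CL = 1.14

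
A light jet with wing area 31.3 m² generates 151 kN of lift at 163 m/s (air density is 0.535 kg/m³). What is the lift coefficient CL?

From L = ½ρv²S·CL, rearranging gives CL = 2L/(ρv²S).
CL = 2 × 1.51×10^5 / (0.535 × 163² × 31.3) = 0.679

CL = 0.679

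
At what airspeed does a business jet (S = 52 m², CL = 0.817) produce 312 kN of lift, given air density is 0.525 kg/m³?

v = 167 m/s

L = ½ρv²S·CL ⇒ v = √(2L/(ρ·S·CL))
v = √(2 × 3.12×10^5 / (0.525 × 52 × 0.817)) = √27980 = 167 m/s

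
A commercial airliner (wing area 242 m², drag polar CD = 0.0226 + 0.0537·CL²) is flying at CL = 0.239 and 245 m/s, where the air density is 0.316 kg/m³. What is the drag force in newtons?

CD = 0.0226 + 0.0537 × 0.239² = 0.02567
D = ½ρv²S·CD = ½ × 0.316 × 245² × 242 × 0.02567 = 58900 N

D = 58900 N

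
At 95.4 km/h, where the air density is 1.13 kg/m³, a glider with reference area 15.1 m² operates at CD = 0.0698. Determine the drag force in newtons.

Convert speed: v = 95.4 km/h ÷ 3.6 = 26.5 m/s.
Dynamic pressure q = ½ρv² = ½ × 1.13 × 26.5² = 396.8 Pa.
D = q·S·CD = 396.8 × 15.1 × 0.0698 = 418 N

D = 418 N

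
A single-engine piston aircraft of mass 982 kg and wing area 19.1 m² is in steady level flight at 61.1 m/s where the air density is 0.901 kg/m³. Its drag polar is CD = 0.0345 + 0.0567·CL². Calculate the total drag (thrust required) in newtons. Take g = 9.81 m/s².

Weight W = mg = 982 × 9.81 = 9633.4 N; in level flight L = W.
Dynamic pressure q = 0.5 × 0.901 × 61.1² = 1682 Pa.
CL = 2W/(ρv²S) = 2×9633.4/(0.901×61.1²×19.1) = 0.2999.
CD = 0.0345 + 0.0567 × 0.2999² = 0.0396.
D = q·S·CD = 1682 × 19.1 × 0.0396 = 1272 N

D = 1270 N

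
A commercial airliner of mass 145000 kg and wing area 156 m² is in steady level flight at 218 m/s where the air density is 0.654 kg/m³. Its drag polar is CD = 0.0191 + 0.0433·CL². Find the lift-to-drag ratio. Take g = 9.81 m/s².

Weight W = mg = 145000 × 9.81 = 1.4224×10^6 N; in level flight L = W.
q = ½ρv² = ½ × 0.654 × 218² = 15540 Pa.
CL = W/(q·S) = 1.4224×10^6 / (15540 × 156) = 0.5867.
CD = 0.0191 + 0.0433 × 0.5867² = 0.03401.
L/D = CL/CD = 0.5867 / 0.03401 = 17.3

L/D = 17.3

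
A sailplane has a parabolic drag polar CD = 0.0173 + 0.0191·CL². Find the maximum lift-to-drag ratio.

For CD = CD0 + K·CL², (L/D)max occurs at CL* = √(CD0/K) and equals 1/(2√(K·CD0)).
(L/D)max = 1/(2√(0.0191 × 0.0173)) = 1/(2 × 0.01818) = 27.5

(L/D)max = 27.5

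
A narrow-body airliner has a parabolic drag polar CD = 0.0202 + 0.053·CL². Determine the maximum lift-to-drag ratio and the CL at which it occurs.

(L/D)max = 15.3, at CL = 0.617

For CD = CD0 + K·CL², (L/D)max occurs at CL* = √(CD0/K) and equals 1/(2√(K·CD0)).
(L/D)max = 1/(2√(0.053 × 0.0202)) = 1/(2 × 0.03272) = 15.3
CL* = √(0.0202/0.053) = 0.617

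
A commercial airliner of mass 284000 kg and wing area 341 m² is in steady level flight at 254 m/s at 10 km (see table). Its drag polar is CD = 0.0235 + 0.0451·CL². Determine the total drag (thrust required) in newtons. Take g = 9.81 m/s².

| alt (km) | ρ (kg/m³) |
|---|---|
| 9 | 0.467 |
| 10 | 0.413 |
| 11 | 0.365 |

At 10 km, from the table: ρ = 0.413 kg/m³.
In steady level flight, lift balances weight: W = mg = 284000 × 9.81 = 2.786×10^6 N.
Dynamic pressure q = 0.5 × 0.413 × 254² = 13320 Pa.
CL = W/(q·S) = 2.786×10^6 / (13320 × 341) = 0.6133.
CD = 0.0235 + 0.0451 × 0.6133² = 0.04046.
D = q·S·CD = 13320 × 341 × 0.04046 = 1.838×10^5 N

D = 1.84×10^5 N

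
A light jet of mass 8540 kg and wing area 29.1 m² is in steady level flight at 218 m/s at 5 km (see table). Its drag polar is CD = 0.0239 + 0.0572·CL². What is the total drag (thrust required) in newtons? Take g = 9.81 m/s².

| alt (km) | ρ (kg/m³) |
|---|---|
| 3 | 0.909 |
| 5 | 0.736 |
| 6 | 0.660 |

At 5 km, from the table: ρ = 0.736 kg/m³.
Level flight ⇒ L = W = m·g = 8540 × 9.81 = 83777 N.
q = ½ρv² = ½ × 0.736 × 218² = 17490 Pa.
Required CL = L/(qS) = 83777/(17490·29.1) = 0.1646.
CD = 0.0239 + 0.0572 × 0.1646² = 0.02545.
D = q·S·CD = 17490 × 29.1 × 0.02545 = 12950 N

D = 13000 N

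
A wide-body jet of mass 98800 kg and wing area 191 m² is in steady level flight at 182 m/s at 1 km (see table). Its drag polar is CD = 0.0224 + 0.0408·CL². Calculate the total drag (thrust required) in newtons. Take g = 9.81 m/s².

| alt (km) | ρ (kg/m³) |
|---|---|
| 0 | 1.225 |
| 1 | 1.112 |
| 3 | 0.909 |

At 1 km, from the table: ρ = 1.112 kg/m³.
Level flight ⇒ L = W = m·g = 98800 × 9.81 = 9.6923×10^5 N.
q = ½ρv² = ½ × 1.112 × 182² = 18420 Pa.
CL = 2W/(ρv²S) = 2×9.6923×10^5/(1.112×182²×191) = 0.2755.
CD = 0.0224 + 0.0408 × 0.2755² = 0.0255.
D = q·S·CD = 18420 × 191 × 0.0255 = 89690 N

D = 89700 N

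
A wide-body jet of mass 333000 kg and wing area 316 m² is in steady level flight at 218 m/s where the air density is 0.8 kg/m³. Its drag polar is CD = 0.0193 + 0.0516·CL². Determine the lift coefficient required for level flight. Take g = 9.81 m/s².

CL = 0.544

Weight W = mg = 333000 × 9.81 = 3.2667×10^6 N; in level flight L = W.
Dynamic pressure q = 0.5 × 0.8 × 218² = 19010 Pa.
CL = W/(q·S) = 3.2667×10^6 / (19010 × 316) = 0.5438.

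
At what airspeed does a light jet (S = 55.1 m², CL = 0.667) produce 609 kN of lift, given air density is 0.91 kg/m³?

L = ½ρv²S·CL ⇒ v = √(2L/(ρ·S·CL))
v = √(2 × 6.09×10^5 / (0.91 × 55.1 × 0.667)) = √36420 = 191 m/s

v = 191 m/s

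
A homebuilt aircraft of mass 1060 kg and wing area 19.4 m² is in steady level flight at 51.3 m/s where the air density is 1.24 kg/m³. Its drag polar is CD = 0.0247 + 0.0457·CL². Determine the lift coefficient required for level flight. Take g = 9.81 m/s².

CL = 0.329

Weight W = mg = 1060 × 9.81 = 10399 N; in level flight L = W.
Dynamic pressure q = 0.5 × 1.24 × 51.3² = 1632 Pa.
Required CL = L/(qS) = 10399/(1632·19.4) = 0.3285.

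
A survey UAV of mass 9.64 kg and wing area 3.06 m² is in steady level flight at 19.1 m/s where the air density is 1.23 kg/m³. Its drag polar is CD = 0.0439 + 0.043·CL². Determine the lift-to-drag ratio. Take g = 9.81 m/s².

In steady level flight, lift balances weight: W = mg = 9.64 × 9.81 = 94.568 N.
Dynamic pressure q = 0.5 × 1.23 × 19.1² = 224.4 Pa.
Required CL = L/(qS) = 94.568/(224.4·3.06) = 0.1377.
CD = 0.0439 + 0.043 × 0.1377² = 0.04472.
L/D = CL/CD = 0.1377 / 0.04472 = 3.08

L/D = 3.08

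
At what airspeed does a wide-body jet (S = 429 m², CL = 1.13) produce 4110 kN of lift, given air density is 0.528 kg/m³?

v = 179 m/s

L = ½ρv²S·CL ⇒ v = √(2L/(ρ·S·CL))
v = √(2 × 4.11×10^6 / (0.528 × 429 × 1.13)) = √32110 = 179 m/s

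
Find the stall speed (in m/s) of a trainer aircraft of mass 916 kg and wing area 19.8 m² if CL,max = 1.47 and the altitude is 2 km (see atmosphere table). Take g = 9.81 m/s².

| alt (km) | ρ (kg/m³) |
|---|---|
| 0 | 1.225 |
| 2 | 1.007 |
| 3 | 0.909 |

V_stall = 24.8 m/s

At 2 km, from the table: ρ = 1.007 kg/m³.
Weight W = mg = 916 × 9.81 = 8986 N.
V_stall = √(2W/(ρ·S·CL,max)) = √(2 × 8986 / (1.007 × 19.8 × 1.47))
V_stall = √613.2 = 24.8 m/s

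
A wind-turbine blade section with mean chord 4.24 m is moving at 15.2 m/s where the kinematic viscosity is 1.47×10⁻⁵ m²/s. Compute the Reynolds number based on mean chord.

Re = v·c/ν = 15.2 × 4.24 / (1.47×10⁻⁵) = 4.38×10^6

Re = 4.38×10^6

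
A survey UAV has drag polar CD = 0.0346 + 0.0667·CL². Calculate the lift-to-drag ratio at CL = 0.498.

L/D = 9.74

CD = 0.0346 + 0.0667 × 0.498² = 0.05114
L/D = CL/CD = 0.498 / 0.05114 = 9.74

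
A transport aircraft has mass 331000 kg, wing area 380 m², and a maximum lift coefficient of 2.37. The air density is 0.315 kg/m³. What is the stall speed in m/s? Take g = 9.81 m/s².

V_stall = 151 m/s

Weight W = mg = 331000 × 9.81 = 3.247×10^6 N.
V_stall = √(2W/(ρ·S·CL,max)) = √(2 × 3.247×10^6 / (0.315 × 380 × 2.37))
V_stall = √22890 = 151 m/s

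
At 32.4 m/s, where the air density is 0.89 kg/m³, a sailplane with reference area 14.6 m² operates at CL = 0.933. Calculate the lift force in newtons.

L = 6360 N

L = ½ρv²S·CL = ½ × 0.89 × 32.4² × 14.6 × 0.933 = 6360 N ≈ 6.36 kN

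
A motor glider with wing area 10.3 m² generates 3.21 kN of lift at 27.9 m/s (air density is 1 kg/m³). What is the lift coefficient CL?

From L = ½ρv²S·CL, rearranging gives CL = 2L/(ρv²S).
CL = 2 × 3210 / (1 × 27.9² × 10.3) = 0.801

CL = 0.801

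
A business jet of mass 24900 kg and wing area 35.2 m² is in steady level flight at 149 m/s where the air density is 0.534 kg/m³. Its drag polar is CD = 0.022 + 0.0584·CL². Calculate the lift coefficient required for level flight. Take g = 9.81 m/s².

CL = 1.17

Level flight ⇒ L = W = m·g = 24900 × 9.81 = 2.4427×10^5 N.
Dynamic pressure q = 0.5 × 0.534 × 149² = 5928 Pa.
CL = W/(q·S) = 2.4427×10^5 / (5928 × 35.2) = 1.171.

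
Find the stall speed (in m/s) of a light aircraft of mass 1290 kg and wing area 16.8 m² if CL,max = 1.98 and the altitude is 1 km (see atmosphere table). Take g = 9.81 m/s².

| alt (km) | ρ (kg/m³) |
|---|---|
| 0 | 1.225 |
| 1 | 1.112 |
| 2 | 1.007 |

At 1 km, from the table: ρ = 1.112 kg/m³.
Weight W = mg = 1290 × 9.81 = 12650 N.
V_stall = √(2W/(ρ·S·CL,max)) = √(2 × 12650 / (1.112 × 16.8 × 1.98))
V_stall = √684.2 = 26.2 m/s

V_stall = 26.2 m/s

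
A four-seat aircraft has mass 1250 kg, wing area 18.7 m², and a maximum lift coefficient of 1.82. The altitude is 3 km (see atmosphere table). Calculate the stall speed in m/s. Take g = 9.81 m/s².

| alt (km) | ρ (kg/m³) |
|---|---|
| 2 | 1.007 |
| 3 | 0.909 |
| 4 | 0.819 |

V_stall = 28.2 m/s

At 3 km, from the table: ρ = 0.909 kg/m³.
At stall, lift equals weight: L = W = m·g = 1250 × 9.81 = 12260 N.
V_stall = √(2W/(ρ·S·CL,max)) = √(2 × 12260 / (0.909 × 18.7 × 1.82))
V_stall = √792.7 = 28.2 m/s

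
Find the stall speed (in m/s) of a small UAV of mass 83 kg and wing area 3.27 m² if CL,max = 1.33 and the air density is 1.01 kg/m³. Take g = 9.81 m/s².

Stall occurs when L = W at CL,max. W = mg = 83 × 9.81 = 814.2 N.
V_stall = √(2W/(ρ·S·CL,max)) = √(2 × 814.2 / (1.01 × 3.27 × 1.33))
V_stall = √370.7 = 19.3 m/s

V_stall = 19.3 m/s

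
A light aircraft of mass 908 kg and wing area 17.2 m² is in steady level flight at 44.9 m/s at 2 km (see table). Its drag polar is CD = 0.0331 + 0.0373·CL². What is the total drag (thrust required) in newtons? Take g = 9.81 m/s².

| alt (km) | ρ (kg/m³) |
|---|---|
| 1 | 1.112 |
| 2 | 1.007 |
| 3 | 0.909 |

At 2 km, from the table: ρ = 1.007 kg/m³.
Weight W = mg = 908 × 9.81 = 8907.5 N; in level flight L = W.
q = ½ρv² = ½ × 1.007 × 44.9² = 1015 Pa.
CL = W/(q·S) = 8907.5 / (1015 × 17.2) = 0.5102.
CD = 0.0331 + 0.0373 × 0.5102² = 0.04281.
D = q·S·CD = 1015 × 17.2 × 0.04281 = 747.4 N

D = 747 N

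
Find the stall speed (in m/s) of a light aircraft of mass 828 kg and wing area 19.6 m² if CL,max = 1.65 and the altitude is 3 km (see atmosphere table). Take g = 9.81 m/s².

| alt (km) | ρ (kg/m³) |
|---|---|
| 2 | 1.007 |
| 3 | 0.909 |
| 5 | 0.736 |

V_stall = 23.5 m/s

At 3 km, from the table: ρ = 0.909 kg/m³.
At stall, lift equals weight: L = W = m·g = 828 × 9.81 = 8123 N.
From L = ½ρV²S·CL,max = W: V_stall = √(2W/(ρSCL,max)) = √(2·8123/(0.909·19.6·1.65))
V_stall = √552.6 = 23.5 m/s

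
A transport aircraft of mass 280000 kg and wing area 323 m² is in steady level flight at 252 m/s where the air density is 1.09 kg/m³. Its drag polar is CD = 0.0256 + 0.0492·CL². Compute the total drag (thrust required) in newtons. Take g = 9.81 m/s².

D = 3.19×10^5 N

Weight W = mg = 280000 × 9.81 = 2.7468×10^6 N; in level flight L = W.
q = ½ρv² = ½ × 1.09 × 252² = 34610 Pa.
Required CL = L/(qS) = 2.7468×10^6/(34610·323) = 0.2457.
CD = 0.0256 + 0.0492 × 0.2457² = 0.02857.
D = q·S·CD = 34610 × 323 × 0.02857 = 3.194×10^5 N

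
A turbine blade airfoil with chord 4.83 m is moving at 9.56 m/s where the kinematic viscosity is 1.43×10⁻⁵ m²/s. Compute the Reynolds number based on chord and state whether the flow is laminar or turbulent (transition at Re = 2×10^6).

Re = v·c/ν = 9.56 × 4.83 / (1.43×10⁻⁵) = 3.23×10^6
Since 3.23×10^6 > 2×10^6, the flow is turbulent.

Re = 3.23×10^6 (turbulent)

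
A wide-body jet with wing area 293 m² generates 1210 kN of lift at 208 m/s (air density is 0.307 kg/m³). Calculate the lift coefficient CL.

CL = 0.622

From L = ½ρv²S·CL, rearranging gives CL = 2L/(ρv²S).
CL = 2 × 1.21×10^6 / (0.307 × 208² × 293) = 0.622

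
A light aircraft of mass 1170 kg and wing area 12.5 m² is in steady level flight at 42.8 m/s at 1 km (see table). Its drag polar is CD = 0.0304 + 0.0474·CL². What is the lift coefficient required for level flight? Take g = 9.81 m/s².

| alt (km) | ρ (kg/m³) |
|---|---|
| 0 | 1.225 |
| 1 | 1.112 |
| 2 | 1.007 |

CL = 0.902

At 1 km, from the table: ρ = 1.112 kg/m³.
Weight W = mg = 1170 × 9.81 = 11478 N; in level flight L = W.
Dynamic pressure q = 0.5 × 1.112 × 42.8² = 1019 Pa.
CL = W/(q·S) = 11478 / (1019 × 12.5) = 0.9015.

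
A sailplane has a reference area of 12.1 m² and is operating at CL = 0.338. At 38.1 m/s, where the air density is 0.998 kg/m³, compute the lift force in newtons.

L = 2960 N

L = ½ρv²S·CL = ½ × 0.998 × 38.1² × 12.1 × 0.338 = 2960 N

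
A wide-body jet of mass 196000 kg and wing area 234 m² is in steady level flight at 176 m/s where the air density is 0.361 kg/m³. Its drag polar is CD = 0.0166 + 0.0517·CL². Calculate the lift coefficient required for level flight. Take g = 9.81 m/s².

CL = 1.47

Weight W = mg = 196000 × 9.81 = 1.9228×10^6 N; in level flight L = W.
q = ½ρv² = ½ × 0.361 × 176² = 5591 Pa.
CL = 2W/(ρv²S) = 2×1.9228×10^6/(0.361×176²×234) = 1.47.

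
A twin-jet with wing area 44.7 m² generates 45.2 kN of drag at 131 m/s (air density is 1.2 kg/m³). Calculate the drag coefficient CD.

CD = 0.0982

From D = ½ρv²S·CD, rearranging gives CD = 2D/(ρv²S).
CD = 2 × 45200 / (1.2 × 131² × 44.7) = 0.0982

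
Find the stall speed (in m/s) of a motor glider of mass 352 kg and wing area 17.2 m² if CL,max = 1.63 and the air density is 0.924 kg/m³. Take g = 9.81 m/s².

V_stall = 16.3 m/s

Weight W = mg = 352 × 9.81 = 3453 N.
V_stall = √(2W/(ρ·S·CL,max)) = √(2 × 3453 / (0.924 × 17.2 × 1.63))
V_stall = √266.6 = 16.3 m/s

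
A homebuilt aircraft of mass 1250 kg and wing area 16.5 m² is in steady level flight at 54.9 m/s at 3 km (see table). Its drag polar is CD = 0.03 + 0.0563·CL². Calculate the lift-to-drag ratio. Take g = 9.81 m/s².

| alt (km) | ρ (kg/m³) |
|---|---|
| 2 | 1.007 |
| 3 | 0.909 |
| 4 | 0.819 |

At 3 km, from the table: ρ = 0.909 kg/m³.
In steady level flight, lift balances weight: W = mg = 1250 × 9.81 = 12262 N.
q = ½ρv² = ½ × 0.909 × 54.9² = 1370 Pa.
CL = W/(q·S) = 12262 / (1370 × 16.5) = 0.5425.
CD = 0.03 + 0.0563 × 0.5425² = 0.04657.
L/D = CL/CD = 0.5425 / 0.04657 = 11.6

L/D = 11.6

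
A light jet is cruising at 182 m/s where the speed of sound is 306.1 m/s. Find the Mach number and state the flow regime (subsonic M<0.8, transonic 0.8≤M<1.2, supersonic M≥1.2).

M = v/a = 182 / 306.1 = 0.595
M = 0.595 → subsonic.

M = 0.595 (subsonic)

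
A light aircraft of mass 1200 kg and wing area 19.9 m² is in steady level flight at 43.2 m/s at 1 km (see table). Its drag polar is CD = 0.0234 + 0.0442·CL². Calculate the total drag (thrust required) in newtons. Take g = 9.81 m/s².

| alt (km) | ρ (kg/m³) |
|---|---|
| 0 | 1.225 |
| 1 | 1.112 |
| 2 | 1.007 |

D = 780 N

At 1 km, from the table: ρ = 1.112 kg/m³.
In steady level flight, lift balances weight: W = mg = 1200 × 9.81 = 11772 N.
Dynamic pressure q = 0.5 × 1.112 × 43.2² = 1038 Pa.
CL = 2W/(ρv²S) = 2×11772/(1.112×43.2²×19.9) = 0.5701.
CD = 0.0234 + 0.0442 × 0.5701² = 0.03777.
D = q·S·CD = 1038 × 19.9 × 0.03777 = 779.8 N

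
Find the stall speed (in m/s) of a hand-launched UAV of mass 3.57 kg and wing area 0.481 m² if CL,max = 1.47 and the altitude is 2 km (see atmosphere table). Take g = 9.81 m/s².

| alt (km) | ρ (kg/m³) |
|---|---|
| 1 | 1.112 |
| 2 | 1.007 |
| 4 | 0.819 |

V_stall = 9.92 m/s

At 2 km, from the table: ρ = 1.007 kg/m³.
Stall occurs when L = W at CL,max. W = mg = 3.57 × 9.81 = 35.02 N.
From L = ½ρV²S·CL,max = W: V_stall = √(2W/(ρSCL,max)) = √(2·35.02/(1.007·0.481·1.47))
V_stall = √98.37 = 9.92 m/s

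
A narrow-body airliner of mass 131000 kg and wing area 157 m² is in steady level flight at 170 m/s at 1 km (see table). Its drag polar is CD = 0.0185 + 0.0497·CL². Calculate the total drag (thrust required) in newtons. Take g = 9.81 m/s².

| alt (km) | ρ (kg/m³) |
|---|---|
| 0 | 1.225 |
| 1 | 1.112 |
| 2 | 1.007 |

D = 79200 N

At 1 km, from the table: ρ = 1.112 kg/m³.
Weight W = mg = 131000 × 9.81 = 1.2851×10^6 N; in level flight L = W.
Dynamic pressure q = 0.5 × 1.112 × 170² = 16070 Pa.
CL = W/(q·S) = 1.2851×10^6 / (16070 × 157) = 0.5094.
CD = 0.0185 + 0.0497 × 0.5094² = 0.0314.
D = q·S·CD = 16070 × 157 × 0.0314 = 79210 N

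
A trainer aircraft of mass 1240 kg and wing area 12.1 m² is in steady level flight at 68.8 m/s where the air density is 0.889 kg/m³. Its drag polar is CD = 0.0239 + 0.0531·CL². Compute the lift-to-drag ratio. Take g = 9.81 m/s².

L/D = 13.3

Weight W = mg = 1240 × 9.81 = 12164 N; in level flight L = W.
q = ½ρv² = ½ × 0.889 × 68.8² = 2104 Pa.
CL = 2W/(ρv²S) = 2×12164/(0.889×68.8²×12.1) = 0.4778.
CD = 0.0239 + 0.0531 × 0.4778² = 0.03602.
L/D = CL/CD = 0.4778 / 0.03602 = 13.3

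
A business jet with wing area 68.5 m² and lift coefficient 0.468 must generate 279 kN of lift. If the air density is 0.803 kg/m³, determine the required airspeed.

v = 147 m/s

L = ½ρv²S·CL ⇒ v = √(2L/(ρ·S·CL))
v = √(2 × 2.79×10^5 / (0.803 × 68.5 × 0.468)) = √21680 = 147 m/s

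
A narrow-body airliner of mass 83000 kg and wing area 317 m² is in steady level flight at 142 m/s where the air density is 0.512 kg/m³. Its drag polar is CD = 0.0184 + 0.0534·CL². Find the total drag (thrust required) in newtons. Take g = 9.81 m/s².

D = 51700 N

Weight W = mg = 83000 × 9.81 = 8.1423×10^5 N; in level flight L = W.
Dynamic pressure q = 0.5 × 0.512 × 142² = 5162 Pa.
Required CL = L/(qS) = 8.1423×10^5/(5162·317) = 0.4976.
CD = 0.0184 + 0.0534 × 0.4976² = 0.03162.
D = q·S·CD = 5162 × 317 × 0.03162 = 51740 N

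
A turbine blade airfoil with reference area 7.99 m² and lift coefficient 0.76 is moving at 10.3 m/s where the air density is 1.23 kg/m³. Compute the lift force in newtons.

L = ½ρv²S·CL = ½ × 1.23 × 10.3² × 7.99 × 0.76 = 396 N

L = 396 N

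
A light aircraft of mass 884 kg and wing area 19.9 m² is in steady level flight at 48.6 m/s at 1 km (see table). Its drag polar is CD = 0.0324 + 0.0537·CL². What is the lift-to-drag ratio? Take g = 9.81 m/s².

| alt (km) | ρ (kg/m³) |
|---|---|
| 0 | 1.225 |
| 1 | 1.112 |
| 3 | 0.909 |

At 1 km, from the table: ρ = 1.112 kg/m³.
In steady level flight, lift balances weight: W = mg = 884 × 9.81 = 8672 N.
Dynamic pressure q = 0.5 × 1.112 × 48.6² = 1313 Pa.
CL = 2W/(ρv²S) = 2×8672/(1.112×48.6²×19.9) = 0.3318.
CD = 0.0324 + 0.0537 × 0.3318² = 0.03831.
L/D = CL/CD = 0.3318 / 0.03831 = 8.66

L/D = 8.66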